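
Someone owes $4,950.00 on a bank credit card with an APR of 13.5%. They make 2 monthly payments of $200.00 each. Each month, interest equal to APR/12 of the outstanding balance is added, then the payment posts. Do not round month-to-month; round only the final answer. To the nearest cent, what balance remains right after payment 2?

$4,659.75

Monthly rate r = 13.5%/12 = 1.125% = 0.01125.
Each month: B ← B·(1+r) − $200.00.
Month 1: interest $55.69; balance after payment $4,805.69.
Month 2: interest $54.06; balance after payment $4,659.75.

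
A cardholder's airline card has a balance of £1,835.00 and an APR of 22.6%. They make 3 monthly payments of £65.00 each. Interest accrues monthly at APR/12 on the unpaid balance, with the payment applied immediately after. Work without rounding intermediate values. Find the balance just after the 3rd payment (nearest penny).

Monthly rate r = 22.6%/12 = 1.88333% = 0.0188333.
Each month: B ← B·(1+r) − £65.00.
Month 1: interest £34.56; balance after payment £1,804.56.
Month 2: interest £33.99; balance after payment £1,773.55.
Month 3: interest £33.40; balance after payment £1,741.95.

£1,741.95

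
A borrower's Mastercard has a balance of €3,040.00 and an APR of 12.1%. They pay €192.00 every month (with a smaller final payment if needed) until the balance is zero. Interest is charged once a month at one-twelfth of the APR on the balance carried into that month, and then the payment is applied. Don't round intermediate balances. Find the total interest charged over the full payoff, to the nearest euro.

€289

Monthly rate r = 12.1%/12 = 1.00833% = 0.0100833.
Payoff takes n = ⌈−ln(1 − rB₀/P)/ln(1+r)⌉ = ⌈17.337⌉ = 18 payments; the last is €64.94.
Total paid = 17·€192.00 + €64.94 = €3,328.94.
Total interest = total paid − principal = €3,328.94 − €3,040.00 = €288.94.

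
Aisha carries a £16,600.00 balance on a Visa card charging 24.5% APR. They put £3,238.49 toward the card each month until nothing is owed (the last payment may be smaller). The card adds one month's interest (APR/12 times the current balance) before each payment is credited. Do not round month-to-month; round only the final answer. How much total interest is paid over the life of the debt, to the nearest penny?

£1,120.96

Monthly rate r = 24.5%/12 = 2.04167% = 0.0204167.
Payoff takes n = ⌈−ln(1 − rB₀/P)/ln(1+r)⌉ = ⌈5.469⌉ = 6 payments; the last is £1,528.51.
Total paid = 5·£3,238.49 + £1,528.51 = £17,720.96.
Total interest = total paid − principal = £17,720.96 − £16,600.00 = £1,120.96.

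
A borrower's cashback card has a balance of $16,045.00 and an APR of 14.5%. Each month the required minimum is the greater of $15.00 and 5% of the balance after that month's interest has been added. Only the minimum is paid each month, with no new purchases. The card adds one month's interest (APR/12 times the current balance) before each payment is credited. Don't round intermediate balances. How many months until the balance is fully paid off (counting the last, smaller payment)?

125 months

Monthly rate r = 14.5%/12 = 1.20833% = 0.0120833.
While 5% of the post-interest balance exceeds $15.00, each month B ← (B·(1+r))·(1 − 0.05), i.e. B shrinks by the factor (1+r)·0.95 = 0.96148.
This holds for months 1–102. Entering month 103 the balance is $291.88; 5% of the post-interest balance is now below $15.00, so the flat $15.00 minimum applies from here.
From month 103 a fixed $15.00 at rate r clears $291.88 in 23 more payments. Total: 102 + 23 = 125 months.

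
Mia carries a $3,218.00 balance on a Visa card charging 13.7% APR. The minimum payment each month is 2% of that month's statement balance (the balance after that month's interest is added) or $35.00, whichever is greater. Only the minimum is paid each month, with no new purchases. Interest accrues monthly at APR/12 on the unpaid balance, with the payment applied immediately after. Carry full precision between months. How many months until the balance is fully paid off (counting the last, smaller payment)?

Monthly rate r = 13.7%/12 = 1.14167% = 0.0114167.
While 2% of the post-interest balance exceeds $35.00, each month B ← (B·(1+r))·(1 − 0.02), i.e. B shrinks by the factor (1+r)·0.98 = 0.99119.
This holds for months 1–71. Entering month 72 the balance is $1,716.62; 2% of the post-interest balance is now below $35.00, so the flat $35.00 minimum applies from here.
From month 72 a fixed $35.00 at rate r clears $1,716.62 in 73 more payments. Total: 71 + 73 = 144 months.

144 months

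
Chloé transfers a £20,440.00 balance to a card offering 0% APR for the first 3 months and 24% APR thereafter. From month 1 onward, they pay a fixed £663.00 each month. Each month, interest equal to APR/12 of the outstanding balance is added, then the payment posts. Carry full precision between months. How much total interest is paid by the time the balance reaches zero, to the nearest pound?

£8,778

Promo months 1–3 at r₀ = 0%/12 = 0; months 4+ at r₁ = 24%/12 = 0.02.
After month 3 (no interest yet): B = £20,440.00 − 3·£663.00 = £18,451.00.
Then at r₁ with £663.00/mo: n₂ = −ln(1 − r₁·B/P)/ln(1+r₁) ≈ 41.07 → 42 more payments.
Total paid = 44·£663.00 + £45.80 = £29,217.80; interest = £29,217.80 − £20,440.00 = £8,777.80.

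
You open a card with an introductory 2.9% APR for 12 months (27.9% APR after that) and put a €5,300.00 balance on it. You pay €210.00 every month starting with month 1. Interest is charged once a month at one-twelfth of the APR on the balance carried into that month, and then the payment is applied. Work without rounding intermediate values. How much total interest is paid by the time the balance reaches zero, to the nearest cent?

€761.41

Promo months 1–12 at r₀ = 2.9%/12 = 0.00241667; months 13+ at r₁ = 27.9%/12 = 0.02325.
After month 12: iterate B ← B·(1+r₀) − €210.00 for 12 months → €2,901.99.
Then at r₁ with €210.00/mo: n₂ = −ln(1 − r₁·B/P)/ln(1+r₁) ≈ 16.86 → 17 more payments.
Total paid = 28·€210.00 + €181.41 = €6,061.41; interest = €6,061.41 − €5,300.00 = €761.41.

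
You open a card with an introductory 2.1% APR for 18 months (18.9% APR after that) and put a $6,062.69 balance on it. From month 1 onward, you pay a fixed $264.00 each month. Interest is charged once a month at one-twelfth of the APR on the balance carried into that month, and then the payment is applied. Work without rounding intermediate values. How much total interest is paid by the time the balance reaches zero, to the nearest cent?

$199.68

Promo months 1–18 at r₀ = 2.1%/12 = 0.00175; months 19+ at r₁ = 18.9%/12 = 0.01575.
After month 18: iterate B ← B·(1+r₀) − $264.00 for 18 months → $1,433.18.
Then at r₁ with $264.00/mo: n₂ = −ln(1 − r₁·B/P)/ln(1+r₁) ≈ 5.72 → 6 more payments.
Total paid = 23·$264.00 + $190.37 = $6,262.37; interest = $6,262.37 − $6,062.69 = $199.68.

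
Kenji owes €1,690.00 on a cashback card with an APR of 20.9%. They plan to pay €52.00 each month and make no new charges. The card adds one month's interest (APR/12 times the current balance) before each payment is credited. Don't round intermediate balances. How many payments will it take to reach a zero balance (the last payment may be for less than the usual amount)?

49 payments

Monthly rate r = 20.9%/12 = 1.74167% = 0.0174167.
Recurrence: B ← B·(1+r) − €52.00.
Month 1: interest €29.43; balance after payment €1,667.43.
Month 2: interest €29.04; balance after payment €1,644.48.
Closed form: n = −ln(1 − rB₀/P)/ln(1+r) = −ln(0.43396)/ln(1.01742) ≈ 48.348, so the balance reaches zero during payment 49.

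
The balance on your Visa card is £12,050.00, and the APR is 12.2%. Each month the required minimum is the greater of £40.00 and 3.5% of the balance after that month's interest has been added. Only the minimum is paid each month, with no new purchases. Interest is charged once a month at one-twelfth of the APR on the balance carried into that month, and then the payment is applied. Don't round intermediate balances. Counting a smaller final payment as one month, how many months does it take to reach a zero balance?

Monthly rate r = 12.2%/12 = 1.01667% = 0.0101667.
While 3.5% of the post-interest balance exceeds £40.00, each month B ← (B·(1+r))·(1 − 0.035), i.e. B shrinks by the factor (1+r)·0.965 = 0.97481.
This holds for months 1–93. Entering month 94 the balance is £1,123.52; 3.5% of the post-interest balance is now below £40.00, so the flat £40.00 minimum applies from here.
From month 94 a fixed £40.00 at rate r clears £1,123.52 in 34 more payments. Total: 93 + 34 = 127 months.

127 months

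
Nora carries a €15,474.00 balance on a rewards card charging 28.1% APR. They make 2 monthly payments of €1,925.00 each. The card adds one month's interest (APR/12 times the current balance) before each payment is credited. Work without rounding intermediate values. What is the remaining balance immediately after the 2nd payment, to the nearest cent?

Monthly rate r = 28.1%/12 = 2.34167% = 0.0234167.
Each month: B ← B·(1+r) − €1,925.00.
Month 1: interest €362.35; balance after payment €13,911.35.
Month 2: interest €325.76; balance after payment €12,312.11.

€12,312.11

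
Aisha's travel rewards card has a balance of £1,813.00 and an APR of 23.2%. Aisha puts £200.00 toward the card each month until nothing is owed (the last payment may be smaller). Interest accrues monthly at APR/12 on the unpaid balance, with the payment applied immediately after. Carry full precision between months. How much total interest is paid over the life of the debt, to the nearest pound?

Monthly rate r = 23.2%/12 = 1.93333% = 0.0193333.
Payoff takes n = ⌈−ln(1 − rB₀/P)/ln(1+r)⌉ = ⌈10.062⌉ = 11 payments; the last is £12.59.
Total paid = 10·£200.00 + £12.59 = £2,012.59.
Total interest = total paid − principal = £2,012.59 − £1,813.00 = £199.59.

£200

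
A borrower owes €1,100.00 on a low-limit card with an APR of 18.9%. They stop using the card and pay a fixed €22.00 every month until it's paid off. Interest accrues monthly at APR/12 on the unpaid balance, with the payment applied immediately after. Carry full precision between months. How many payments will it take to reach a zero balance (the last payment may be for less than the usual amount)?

100 months

Monthly rate r = 18.9%/12 = 1.575% = 0.01575.
Recurrence: B ← B·(1+r) − €22.00.
Month 1: interest €17.32; balance after payment €1,095.33.
Month 2: interest €17.25; balance after payment €1,090.58.
Closed form: n = −ln(1 − rB₀/P)/ln(1+r) = −ln(0.2125)/ln(1.01575) ≈ 99.110, so the balance reaches zero during payment 100.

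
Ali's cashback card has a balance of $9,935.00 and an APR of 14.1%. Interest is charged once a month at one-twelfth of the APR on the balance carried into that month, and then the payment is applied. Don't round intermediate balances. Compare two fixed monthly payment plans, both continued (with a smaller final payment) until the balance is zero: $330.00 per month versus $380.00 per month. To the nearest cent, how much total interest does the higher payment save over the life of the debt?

$393.71

Monthly rate r = 14.1%/12 = 1.175% = 0.01175.
At $330.00/mo: n = ⌈−ln(1 − rB₀/P)/ln(1+r)⌉ = 38 payments (last $123.26); total interest = total paid − $9,935.00 = $2,398.26.
At $380.00/mo: 32 payments (last $159.55); total interest $2,004.55.
Interest saved = $2,398.26 − $2,004.55 = $393.71.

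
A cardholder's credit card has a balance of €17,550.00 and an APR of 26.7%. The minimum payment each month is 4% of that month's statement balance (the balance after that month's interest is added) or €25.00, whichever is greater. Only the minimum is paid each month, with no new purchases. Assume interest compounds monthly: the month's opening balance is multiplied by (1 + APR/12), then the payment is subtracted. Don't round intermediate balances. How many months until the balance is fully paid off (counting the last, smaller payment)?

215 months

Monthly rate r = 26.7%/12 = 2.225% = 0.02225.
While 4% of the post-interest balance exceeds €25.00, each month B ← (B·(1+r))·(1 − 0.04), i.e. B shrinks by the factor (1+r)·0.96 = 0.98136.
This holds for months 1–179. Entering month 180 the balance is €604.72; 4% of the post-interest balance is now below €25.00, so the flat €25.00 minimum applies from here.
From month 180 a fixed €25.00 at rate r clears €604.72 in 36 more payments. Total: 179 + 36 = 215 months.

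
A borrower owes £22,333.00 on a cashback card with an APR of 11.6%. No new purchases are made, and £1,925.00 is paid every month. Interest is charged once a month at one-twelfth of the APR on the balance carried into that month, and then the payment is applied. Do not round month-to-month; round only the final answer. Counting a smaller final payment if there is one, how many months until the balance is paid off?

Monthly rate r = 11.6%/12 = 0.966667% = 0.00966667.
Recurrence: B ← B·(1+r) − £1,925.00.
Month 1: interest £215.89; balance after payment £20,623.89.
Month 2: interest £199.36; balance after payment £18,898.25.
Closed form: n = −ln(1 − rB₀/P)/ln(1+r) = −ln(0.88785)/ln(1.00967) ≈ 12.365, so the balance reaches zero during payment 13.

13 payments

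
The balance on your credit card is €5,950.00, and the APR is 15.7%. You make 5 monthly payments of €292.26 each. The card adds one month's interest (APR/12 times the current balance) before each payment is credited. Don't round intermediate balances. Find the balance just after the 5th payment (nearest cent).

€4,849.51

Monthly rate r = 15.7%/12 = 1.30833% = 0.0130833.
Each month: B ← B·(1+r) − €292.26.
Month 1: interest €77.85; balance after payment €5,735.59.
Month 2: interest €75.04; balance after payment €5,518.37.
Month 3: interest €72.20; balance after payment €5,298.31.
Month 4: interest €69.32; balance after payment €5,075.36.
Month 5: interest €66.40; balance after payment €4,849.51.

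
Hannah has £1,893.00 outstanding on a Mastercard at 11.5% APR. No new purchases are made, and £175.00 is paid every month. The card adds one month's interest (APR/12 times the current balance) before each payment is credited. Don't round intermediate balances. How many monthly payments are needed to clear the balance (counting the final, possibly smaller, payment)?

12 payments

Monthly rate r = 11.5%/12 = 0.958333% = 0.00958333.
Recurrence: B ← B·(1+r) − £175.00.
Month 1: interest £18.14; balance after payment £1,736.14.
Month 2: interest £16.64; balance after payment £1,577.78.
Closed form: n = −ln(1 − rB₀/P)/ln(1+r) = −ln(0.89634)/ln(1.00958) ≈ 11.474, so the balance reaches zero during payment 12.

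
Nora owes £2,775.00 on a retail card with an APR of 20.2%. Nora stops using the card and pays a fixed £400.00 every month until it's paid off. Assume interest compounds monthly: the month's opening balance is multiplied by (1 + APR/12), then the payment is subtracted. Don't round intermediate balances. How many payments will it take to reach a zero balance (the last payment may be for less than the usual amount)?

Monthly rate r = 20.2%/12 = 1.68333% = 0.0168333.
Recurrence: B ← B·(1+r) − £400.00.
Month 1: interest £46.71; balance after payment £2,421.71.
Month 2: interest £40.77; balance after payment £2,062.48.
Closed form: n = −ln(1 − rB₀/P)/ln(1+r) = −ln(0.88322)/ln(1.01683) ≈ 7.439, so the balance reaches zero during payment 8.

8 payments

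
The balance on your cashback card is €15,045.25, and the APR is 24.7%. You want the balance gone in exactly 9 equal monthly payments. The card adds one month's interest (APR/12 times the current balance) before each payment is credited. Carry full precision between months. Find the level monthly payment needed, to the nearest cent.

€1,848.41

Monthly rate r = 24.7%/12 = 2.05833% = 0.0205833.
Level-payment amortization: P = B₀·r / (1 − (1+r)^(−n)) = 15045.25·0.0205833 / (1 − 1.02058^(−9)).
Denominator 1 − (1+r)^(−9) = 0.167539273.
P = 309.681 / 0.167539273 ≈ 1848.41.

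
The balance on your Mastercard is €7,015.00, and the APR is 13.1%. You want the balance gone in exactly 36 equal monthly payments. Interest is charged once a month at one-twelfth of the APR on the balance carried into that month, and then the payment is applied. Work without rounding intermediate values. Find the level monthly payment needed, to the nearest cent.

Monthly rate r = 13.1%/12 = 1.09167% = 0.0109167.
Level-payment amortization: P = B₀·r / (1 − (1+r)^(−n)) = 7015.00·0.0109167 / (1 − 1.01092^(−36)).
Denominator 1 − (1+r)^(−36) = 0.323532152.
P = 76.5804 / 0.323532152 ≈ 236.70.

€236.70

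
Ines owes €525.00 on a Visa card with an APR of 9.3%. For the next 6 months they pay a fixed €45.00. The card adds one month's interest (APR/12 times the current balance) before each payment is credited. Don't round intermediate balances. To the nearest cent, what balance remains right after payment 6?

Monthly rate r = 9.3%/12 = 0.775% = 0.00775.
Each month: B ← B·(1+r) − €45.00.
Month 1: interest €4.07; balance after payment €484.07.
Month 2: interest €3.75; balance after payment €442.82.
Month 3: interest €3.43; balance after payment €401.25.
Month 4: interest €3.11; balance after payment €359.36.
Month 5: interest €2.79; balance after payment €317.15.
Month 6: interest €2.46; balance after payment €274.60.

€274.60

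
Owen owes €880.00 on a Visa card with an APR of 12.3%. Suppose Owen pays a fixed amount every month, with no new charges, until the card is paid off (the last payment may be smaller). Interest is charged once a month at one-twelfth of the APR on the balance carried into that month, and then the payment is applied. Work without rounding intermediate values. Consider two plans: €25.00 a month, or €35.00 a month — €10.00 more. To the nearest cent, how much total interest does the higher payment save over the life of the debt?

€74.28

Monthly rate r = 12.3%/12 = 1.025% = 0.01025.
At €25.00/mo: n = ⌈−ln(1 − rB₀/P)/ln(1+r)⌉ = 44 payments (last €22.15); total interest = total paid − €880.00 = €217.15.
At €35.00/mo: 30 payments (last €7.87); total interest €142.87.
Interest saved = €217.15 − €142.87 = €74.28.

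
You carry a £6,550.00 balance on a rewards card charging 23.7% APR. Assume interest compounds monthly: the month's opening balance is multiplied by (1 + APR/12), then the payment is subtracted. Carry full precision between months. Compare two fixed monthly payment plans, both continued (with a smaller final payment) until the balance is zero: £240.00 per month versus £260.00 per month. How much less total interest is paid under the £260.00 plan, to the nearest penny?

Monthly rate r = 23.7%/12 = 1.975% = 0.01975.
At £240.00/mo: n = ⌈−ln(1 − rB₀/P)/ln(1+r)⌉ = 40 payments (last £143.37); total interest = total paid − £6,550.00 = £2,953.37.
At £260.00/mo: 36 payments (last £50.15); total interest £2,600.15.
Interest saved = £2,953.37 − £2,600.15 = £353.22.

£353.22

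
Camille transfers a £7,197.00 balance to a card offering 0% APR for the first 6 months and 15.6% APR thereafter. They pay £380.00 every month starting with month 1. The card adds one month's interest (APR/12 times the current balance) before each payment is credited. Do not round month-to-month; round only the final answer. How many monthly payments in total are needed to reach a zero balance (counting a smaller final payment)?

Promo months 1–6 at r₀ = 0%/12 = 0; months 7+ at r₁ = 15.6%/12 = 0.013.
After month 6 (no interest yet): B = £7,197.00 − 6·£380.00 = £4,917.00.
Then at r₁ with £380.00/mo: n₂ = −ln(1 − r₁·B/P)/ln(1+r₁) ≈ 14.26 → 15 more payments.

21 months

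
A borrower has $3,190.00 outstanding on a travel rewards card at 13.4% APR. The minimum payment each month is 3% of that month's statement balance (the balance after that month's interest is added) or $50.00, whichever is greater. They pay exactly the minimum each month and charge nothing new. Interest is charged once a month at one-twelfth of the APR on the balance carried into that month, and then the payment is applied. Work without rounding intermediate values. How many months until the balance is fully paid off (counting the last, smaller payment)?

Monthly rate r = 13.4%/12 = 1.11667% = 0.0111667.
While 3% of the post-interest balance exceeds $50.00, each month B ← (B·(1+r))·(1 − 0.03), i.e. B shrinks by the factor (1+r)·0.97 = 0.98083.
This holds for months 1–35. Entering month 36 the balance is $1,620.31; 3% of the post-interest balance is now below $50.00, so the flat $50.00 minimum applies from here.
From month 36 a fixed $50.00 at rate r clears $1,620.31 in 41 more payments. Total: 35 + 41 = 76 months.

76 months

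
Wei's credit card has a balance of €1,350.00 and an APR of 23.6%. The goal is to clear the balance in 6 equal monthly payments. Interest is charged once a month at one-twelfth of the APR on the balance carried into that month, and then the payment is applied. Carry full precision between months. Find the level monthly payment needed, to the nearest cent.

Monthly rate r = 23.6%/12 = 1.96667% = 0.0196667.
Level-payment amortization: P = B₀·r / (1 − (1+r)^(−n)) = 1350.00·0.0196667 / (1 − 1.01967^(−6)).
Denominator 1 − (1+r)^(−6) = 0.110285504.
P = 26.55 / 0.110285504 ≈ 240.74.

€240.74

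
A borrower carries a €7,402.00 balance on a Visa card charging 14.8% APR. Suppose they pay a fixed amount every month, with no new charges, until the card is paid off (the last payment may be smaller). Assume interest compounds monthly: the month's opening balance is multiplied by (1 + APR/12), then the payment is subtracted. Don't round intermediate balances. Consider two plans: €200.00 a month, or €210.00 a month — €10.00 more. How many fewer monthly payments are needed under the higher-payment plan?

Monthly rate r = 14.8%/12 = 1.23333% = 0.0123333.
At €200.00/mo: n = ⌈−ln(1 − rB₀/P)/ln(1+r)⌉ = 50 payments (last €147.23); total interest = total paid − €7,402.00 = €2,545.23.
At €210.00/mo: 47 payments (last €112.91); total interest €2,370.91.
Payments saved = 50 − 47 = 3.

3 fewer payments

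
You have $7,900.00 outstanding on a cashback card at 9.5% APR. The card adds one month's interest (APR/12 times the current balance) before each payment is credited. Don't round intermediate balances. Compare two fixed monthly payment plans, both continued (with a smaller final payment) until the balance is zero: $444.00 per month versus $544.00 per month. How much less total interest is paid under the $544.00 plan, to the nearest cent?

Monthly rate r = 9.5%/12 = 0.791667% = 0.00791667.
At $444.00/mo: n = ⌈−ln(1 − rB₀/P)/ln(1+r)⌉ = 20 payments (last $112.86); total interest = total paid − $7,900.00 = $648.86.
At $544.00/mo: 16 payments (last $265.94); total interest $525.94.
Interest saved = $648.86 − $525.94 = $122.92.

$122.92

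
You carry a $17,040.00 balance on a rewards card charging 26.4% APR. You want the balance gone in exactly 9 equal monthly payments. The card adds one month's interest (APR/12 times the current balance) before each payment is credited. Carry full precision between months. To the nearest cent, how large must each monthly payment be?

$2,107.64

Monthly rate r = 26.4%/12 = 2.2% = 0.022.
Level-payment amortization: P = B₀·r / (1 − (1+r)^(−n)) = 17040.00·0.022 / (1 − 1.022^(−9)).
Denominator 1 − (1+r)^(−9) = 0.177867271.
P = 374.88 / 0.177867271 ≈ 2107.64.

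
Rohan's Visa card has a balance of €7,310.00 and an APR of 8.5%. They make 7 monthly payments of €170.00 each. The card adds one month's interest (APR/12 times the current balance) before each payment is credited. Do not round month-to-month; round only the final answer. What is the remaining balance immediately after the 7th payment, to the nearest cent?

€6,464.66

Monthly rate r = 8.5%/12 = 0.708333% = 0.00708333.
Each month: B ← B·(1+r) − €170.00.
Month 1: interest €51.78; balance after payment €7,191.78.
Month 2: interest €50.94; balance after payment €7,072.72.
Month 3: interest €50.10; balance after payment €6,952.82.
Month 4: interest €49.25; balance after payment €6,832.07.
Month 5: interest €48.39; balance after payment €6,710.46.
Month 6: interest €47.53; balance after payment €6,587.99.
Month 7: interest €46.66; balance after payment €6,464.66.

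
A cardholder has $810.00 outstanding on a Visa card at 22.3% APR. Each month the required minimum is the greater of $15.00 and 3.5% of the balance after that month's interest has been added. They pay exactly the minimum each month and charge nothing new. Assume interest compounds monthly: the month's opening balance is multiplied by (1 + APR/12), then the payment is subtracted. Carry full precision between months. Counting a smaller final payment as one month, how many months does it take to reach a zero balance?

Monthly rate r = 22.3%/12 = 1.85833% = 0.0185833.
While 3.5% of the post-interest balance exceeds $15.00, each month B ← (B·(1+r))·(1 − 0.035), i.e. B shrinks by the factor (1+r)·0.965 = 0.98293.
This holds for months 1–39. Entering month 40 the balance is $413.92; 3.5% of the post-interest balance is now below $15.00, so the flat $15.00 minimum applies from here.
From month 40 a fixed $15.00 at rate r clears $413.92 in 40 more payments. Total: 39 + 40 = 79 months.

79 months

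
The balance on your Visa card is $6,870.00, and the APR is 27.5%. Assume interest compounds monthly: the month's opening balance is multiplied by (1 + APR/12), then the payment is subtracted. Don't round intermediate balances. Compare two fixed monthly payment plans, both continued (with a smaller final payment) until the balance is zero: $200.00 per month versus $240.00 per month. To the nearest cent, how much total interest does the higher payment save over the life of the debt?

Monthly rate r = 27.5%/12 = 2.29167% = 0.0229167.
At $200.00/mo: n = ⌈−ln(1 − rB₀/P)/ln(1+r)⌉ = 69 payments (last $58.71); total interest = total paid − $6,870.00 = $6,788.71.
At $240.00/mo: 48 payments (last $23.07); total interest $4,433.07.
Interest saved = $6,788.71 − $4,433.07 = $2,355.64.

$2,355.64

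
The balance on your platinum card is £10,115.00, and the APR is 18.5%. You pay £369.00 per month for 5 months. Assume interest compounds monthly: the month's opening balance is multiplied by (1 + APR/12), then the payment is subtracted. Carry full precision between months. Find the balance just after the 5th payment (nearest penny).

£9,016.34

Monthly rate r = 18.5%/12 = 1.54167% = 0.0154167.
Each month: B ← B·(1+r) − £369.00.
Month 1: interest £155.94; balance after payment £9,901.94.
Month 2: interest £152.65; balance after payment £9,685.59.
Month 3: interest £149.32; balance after payment £9,465.91.
Month 4: interest £145.93; balance after payment £9,242.85.
Month 5: interest £142.49; balance after payment £9,016.34.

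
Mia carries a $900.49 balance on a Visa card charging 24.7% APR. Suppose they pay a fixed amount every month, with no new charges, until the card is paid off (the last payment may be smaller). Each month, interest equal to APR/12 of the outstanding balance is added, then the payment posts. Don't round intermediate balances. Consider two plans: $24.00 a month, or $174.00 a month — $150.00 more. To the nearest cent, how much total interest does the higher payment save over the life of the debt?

Monthly rate r = 24.7%/12 = 2.05833% = 0.0205833.
At $24.00/mo: n = ⌈−ln(1 − rB₀/P)/ln(1+r)⌉ = 73 payments (last $15.08); total interest = total paid − $900.49 = $842.59.
At $174.00/mo: 6 payments (last $92.36); total interest $61.87.
Interest saved = $842.59 − $61.87 = $780.72.

$780.72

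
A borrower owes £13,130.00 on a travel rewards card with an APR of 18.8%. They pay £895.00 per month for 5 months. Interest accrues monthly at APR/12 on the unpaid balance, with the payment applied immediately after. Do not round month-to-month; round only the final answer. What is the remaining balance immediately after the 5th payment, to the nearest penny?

£9,573.82

Monthly rate r = 18.8%/12 = 1.56667% = 0.0156667.
Each month: B ← B·(1+r) − £895.00.
Month 1: interest £205.70; balance after payment £12,440.70.
Month 2: interest £194.90; balance after payment £11,740.61.
Month 3: interest £183.94; balance after payment £11,029.54.
Month 4: interest £172.80; balance after payment £10,307.34.
Month 5: interest £161.48; balance after payment £9,573.82.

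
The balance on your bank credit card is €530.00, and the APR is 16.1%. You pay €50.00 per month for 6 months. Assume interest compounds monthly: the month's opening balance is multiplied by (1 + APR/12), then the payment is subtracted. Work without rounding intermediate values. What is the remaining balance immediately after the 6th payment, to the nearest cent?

Monthly rate r = 16.1%/12 = 1.34167% = 0.0134167.
Each month: B ← B·(1+r) − €50.00.
Month 1: interest €7.11; balance after payment €487.11.
Month 2: interest €6.54; balance after payment €443.65.
Month 3: interest €5.95; balance after payment €399.60.
Month 4: interest €5.36; balance after payment €354.96.
Month 5: interest €4.76; balance after payment €309.72.
Month 6: interest €4.16; balance after payment €263.88.

€263.88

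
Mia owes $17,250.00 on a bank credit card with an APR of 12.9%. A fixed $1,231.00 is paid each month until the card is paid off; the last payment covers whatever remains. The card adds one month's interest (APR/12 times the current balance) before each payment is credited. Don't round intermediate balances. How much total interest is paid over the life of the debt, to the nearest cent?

$1,548.13

Monthly rate r = 12.9%/12 = 1.075% = 0.01075.
Payoff takes n = ⌈−ln(1 − rB₀/P)/ln(1+r)⌉ = ⌈15.270⌉ = 16 payments; the last is $333.13.
Total paid = 15·$1,231.00 + $333.13 = $18,798.13.
Total interest = total paid − principal = $18,798.13 − $17,250.00 = $1,548.13.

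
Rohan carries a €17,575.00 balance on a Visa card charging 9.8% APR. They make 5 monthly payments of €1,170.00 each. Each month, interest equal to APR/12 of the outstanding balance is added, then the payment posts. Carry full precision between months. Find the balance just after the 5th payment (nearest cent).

Monthly rate r = 9.8%/12 = 0.816667% = 0.00816667.
Each month: B ← B·(1+r) − €1,170.00.
Month 1: interest €143.53; balance after payment €16,548.53.
Month 2: interest €135.15; balance after payment €15,513.68.
Month 3: interest €126.70; balance after payment €14,470.37.
Month 4: interest €118.17; balance after payment €13,418.55.
Month 5: interest €109.58; balance after payment €12,358.13.

€12,358.13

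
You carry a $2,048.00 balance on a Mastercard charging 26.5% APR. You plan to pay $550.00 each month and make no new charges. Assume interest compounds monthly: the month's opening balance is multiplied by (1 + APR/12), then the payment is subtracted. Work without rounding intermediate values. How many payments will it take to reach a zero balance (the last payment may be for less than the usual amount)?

Monthly rate r = 26.5%/12 = 2.20833% = 0.0220833.
Recurrence: B ← B·(1+r) − $550.00.
Month 1: interest $45.23; balance after payment $1,543.23.
Month 2: interest $34.08; balance after payment $1,027.31.
Month 3: interest $22.69; balance after payment $499.99.
Month 4: interest $11.04; balance after payment $0.00.

4 payments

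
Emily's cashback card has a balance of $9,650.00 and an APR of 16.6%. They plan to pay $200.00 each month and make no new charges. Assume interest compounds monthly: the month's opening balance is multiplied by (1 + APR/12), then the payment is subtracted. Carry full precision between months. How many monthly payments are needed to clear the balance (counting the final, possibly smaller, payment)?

81 payments

Monthly rate r = 16.6%/12 = 1.38333% = 0.0138333.
Recurrence: B ← B·(1+r) − $200.00.
Month 1: interest $133.49; balance after payment $9,583.49.
Month 2: interest $132.57; balance after payment $9,516.06.
Closed form: n = −ln(1 − rB₀/P)/ln(1+r) = −ln(0.33254)/ln(1.01383) ≈ 80.139, so the balance reaches zero during payment 81.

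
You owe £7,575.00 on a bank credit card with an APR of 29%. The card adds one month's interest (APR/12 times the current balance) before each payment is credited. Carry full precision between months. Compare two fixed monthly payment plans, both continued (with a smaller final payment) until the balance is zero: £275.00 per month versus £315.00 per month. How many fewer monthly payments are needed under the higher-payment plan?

9 fewer payments

Monthly rate r = 29%/12 = 2.41667% = 0.0241667.
At £275.00/mo: n = ⌈−ln(1 − rB₀/P)/ln(1+r)⌉ = 46 payments (last £243.27); total interest = total paid − £7,575.00 = £5,043.27.
At £315.00/mo: 37 payments (last £140.63); total interest £3,905.63.
Payments saved = 46 − 37 = 9.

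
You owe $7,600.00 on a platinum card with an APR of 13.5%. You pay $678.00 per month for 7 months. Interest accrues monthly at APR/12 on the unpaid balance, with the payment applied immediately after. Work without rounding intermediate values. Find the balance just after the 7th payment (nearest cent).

$3,309.87

Monthly rate r = 13.5%/12 = 1.125% = 0.01125.
Each month: B ← B·(1+r) − $678.00.
Month 1: interest $85.50; balance after payment $7,007.50.
Month 2: interest $78.83; balance after payment $6,408.33.
Month 3: interest $72.09; balance after payment $5,802.43.
Month 4: interest $65.28; balance after payment $5,189.71.
Month 5: interest $58.38; balance after payment $4,570.09.
Month 6: interest $51.41; balance after payment $3,943.50.
Month 7: interest $44.36; balance after payment $3,309.87.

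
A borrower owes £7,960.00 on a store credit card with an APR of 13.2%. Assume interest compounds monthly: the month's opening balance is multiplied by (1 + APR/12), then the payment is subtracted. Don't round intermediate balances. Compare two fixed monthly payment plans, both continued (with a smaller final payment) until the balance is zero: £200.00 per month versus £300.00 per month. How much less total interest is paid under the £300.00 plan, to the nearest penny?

Monthly rate r = 13.2%/12 = 1.1% = 0.011.
At £200.00/mo: n = ⌈−ln(1 − rB₀/P)/ln(1+r)⌉ = 53 payments (last £128.60); total interest = total paid − £7,960.00 = £2,568.60.
At £300.00/mo: 32 payments (last £164.52); total interest £1,504.52.
Interest saved = £2,568.60 − £1,504.52 = £1,064.08.

£1,064.08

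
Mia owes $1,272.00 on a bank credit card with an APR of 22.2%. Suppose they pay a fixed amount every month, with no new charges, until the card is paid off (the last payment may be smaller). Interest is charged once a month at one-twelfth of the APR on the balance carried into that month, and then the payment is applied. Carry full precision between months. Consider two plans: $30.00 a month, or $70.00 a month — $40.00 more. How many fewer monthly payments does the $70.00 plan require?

61 fewer payments

Monthly rate r = 22.2%/12 = 1.85% = 0.0185.
At $30.00/mo: n = ⌈−ln(1 − rB₀/P)/ln(1+r)⌉ = 84 payments (last $21.11); total interest = total paid − $1,272.00 = $1,239.11.
At $70.00/mo: 23 payments (last $24.78); total interest $292.78.
Payments saved = 84 − 23 = 61.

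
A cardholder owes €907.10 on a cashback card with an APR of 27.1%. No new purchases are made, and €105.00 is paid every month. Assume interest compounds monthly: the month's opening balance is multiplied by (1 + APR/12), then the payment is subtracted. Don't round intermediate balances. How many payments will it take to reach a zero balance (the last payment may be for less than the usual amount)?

Monthly rate r = 27.1%/12 = 2.25833% = 0.0225833.
Recurrence: B ← B·(1+r) − €105.00.
Month 1: interest €20.49; balance after payment €822.59.
Month 2: interest €18.58; balance after payment €736.16.
Closed form: n = −ln(1 − rB₀/P)/ln(1+r) = −ln(0.8049)/ln(1.02258) ≈ 9.719, so the balance reaches zero during payment 10.

10 months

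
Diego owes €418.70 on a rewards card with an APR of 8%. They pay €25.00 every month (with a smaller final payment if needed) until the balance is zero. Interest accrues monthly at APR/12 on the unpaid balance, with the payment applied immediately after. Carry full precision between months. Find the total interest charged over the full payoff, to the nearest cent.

Monthly rate r = 8%/12 = 0.666667% = 0.00666667.
Payoff takes n = ⌈−ln(1 − rB₀/P)/ln(1+r)⌉ = ⌈17.818⌉ = 18 payments; the last is €20.47.
Total paid = 17·€25.00 + €20.47 = €445.47.
Total interest = total paid − principal = €445.47 − €418.70 = €26.77.

€26.77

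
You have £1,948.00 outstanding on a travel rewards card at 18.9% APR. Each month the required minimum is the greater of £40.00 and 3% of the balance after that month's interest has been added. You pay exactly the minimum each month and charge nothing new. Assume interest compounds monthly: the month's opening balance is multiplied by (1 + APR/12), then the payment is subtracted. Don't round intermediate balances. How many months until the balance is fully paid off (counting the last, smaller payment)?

74 months

Monthly rate r = 18.9%/12 = 1.575% = 0.01575.
While 3% of the post-interest balance exceeds £40.00, each month B ← (B·(1+r))·(1 − 0.03), i.e. B shrinks by the factor (1+r)·0.97 = 0.98528.
This holds for months 1–27. Entering month 28 the balance is £1,305.18; 3% of the post-interest balance is now below £40.00, so the flat £40.00 minimum applies from here.
From month 28 a fixed £40.00 at rate r clears £1,305.18 in 47 more payments. Total: 27 + 47 = 74 months.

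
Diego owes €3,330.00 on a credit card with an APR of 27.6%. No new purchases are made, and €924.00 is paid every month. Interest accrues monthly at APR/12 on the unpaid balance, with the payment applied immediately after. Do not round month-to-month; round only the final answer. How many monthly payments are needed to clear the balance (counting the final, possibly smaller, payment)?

Monthly rate r = 27.6%/12 = 2.3% = 0.023.
Recurrence: B ← B·(1+r) − €924.00.
Month 1: interest €76.59; balance after payment €2,482.59.
Month 2: interest €57.10; balance after payment €1,615.69.
Month 3: interest €37.16; balance after payment €728.85.
Month 4: interest €16.76; balance after payment €0.00.

4 payments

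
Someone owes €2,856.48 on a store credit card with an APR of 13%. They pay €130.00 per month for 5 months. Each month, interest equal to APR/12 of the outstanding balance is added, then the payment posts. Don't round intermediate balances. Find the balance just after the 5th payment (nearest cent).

€2,350.36

Monthly rate r = 13%/12 = 1.08333% = 0.0108333.
Each month: B ← B·(1+r) − €130.00.
Month 1: interest €30.95; balance after payment €2,757.43.
Month 2: interest €29.87; balance after payment €2,657.30.
Month 3: interest €28.79; balance after payment €2,556.08.
Month 4: interest €27.69; balance after payment €2,453.78.
Month 5: interest €26.58; balance after payment €2,350.36.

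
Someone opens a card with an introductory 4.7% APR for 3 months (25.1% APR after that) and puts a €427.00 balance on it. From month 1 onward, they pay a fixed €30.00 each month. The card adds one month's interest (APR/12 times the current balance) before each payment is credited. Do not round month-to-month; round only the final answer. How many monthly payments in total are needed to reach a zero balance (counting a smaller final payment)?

17 payments

Promo months 1–3 at r₀ = 4.7%/12 = 0.00391667; months 4+ at r₁ = 25.1%/12 = 0.0209167.
After month 3: iterate B ← B·(1+r₀) − €30.00 for 3 months → €341.68.
Then at r₁ with €30.00/mo: n₂ = −ln(1 − r₁·B/P)/ln(1+r₁) ≈ 13.14 → 14 more payments.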